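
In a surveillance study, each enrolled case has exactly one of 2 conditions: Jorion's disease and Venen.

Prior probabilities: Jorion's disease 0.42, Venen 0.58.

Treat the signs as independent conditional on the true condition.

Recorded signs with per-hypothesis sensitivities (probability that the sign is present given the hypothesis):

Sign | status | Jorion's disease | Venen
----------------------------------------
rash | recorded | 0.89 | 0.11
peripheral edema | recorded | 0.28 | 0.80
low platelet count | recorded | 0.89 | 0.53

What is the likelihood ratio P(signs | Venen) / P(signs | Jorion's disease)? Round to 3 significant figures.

0.210

Take the product of per-sign likelihoods under each hypothesis, then divide.
  Venen: 0.11 × 0.80 × 0.53 = 0.04664
  Jorion's disease: 0.89 × 0.28 × 0.89 = 0.22179
Bayes factor = 0.04664 / 0.22179 ≈ 0.210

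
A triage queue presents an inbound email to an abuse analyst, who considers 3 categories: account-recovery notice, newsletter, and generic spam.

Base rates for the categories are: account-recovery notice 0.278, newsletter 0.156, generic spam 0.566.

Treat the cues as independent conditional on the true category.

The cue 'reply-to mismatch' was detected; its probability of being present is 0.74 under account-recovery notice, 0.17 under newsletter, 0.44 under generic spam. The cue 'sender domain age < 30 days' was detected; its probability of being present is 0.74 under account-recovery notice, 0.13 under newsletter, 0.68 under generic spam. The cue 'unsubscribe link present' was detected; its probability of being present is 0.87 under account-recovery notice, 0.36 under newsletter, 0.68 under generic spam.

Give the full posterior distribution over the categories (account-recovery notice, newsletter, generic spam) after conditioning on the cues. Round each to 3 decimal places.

Multiply each prior by the joint likelihood of the cue pattern:
  account-recovery notice: 0.278 × 0.74 × 0.74 × 0.87 = 0.13244
  newsletter: 0.156 × 0.17 × 0.13 × 0.36 = 0.0012411
  generic spam: 0.566 × 0.44 × 0.68 × 0.68 = 0.11516
Normalizing constant Z = 0.13244 + 0.0012411 + 0.11516 = 0.24884.
P(account-recovery notice | evidence) = 0.13244 / 0.24884 ≈ 0.532
P(newsletter | evidence) = 0.0012411 / 0.24884 ≈ 0.005
P(generic spam | evidence) = 0.11516 / 0.24884 ≈ 0.463

0.532, 0.005, 0.463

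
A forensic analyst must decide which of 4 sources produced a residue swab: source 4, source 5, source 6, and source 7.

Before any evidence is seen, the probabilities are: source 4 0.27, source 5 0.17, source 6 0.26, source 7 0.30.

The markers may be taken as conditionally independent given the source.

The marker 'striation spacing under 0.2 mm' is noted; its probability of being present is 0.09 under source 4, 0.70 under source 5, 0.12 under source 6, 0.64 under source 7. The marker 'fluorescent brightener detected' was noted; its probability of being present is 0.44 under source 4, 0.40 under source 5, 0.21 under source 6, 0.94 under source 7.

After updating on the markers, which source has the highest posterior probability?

For each hypothesis, the unnormalized posterior weight is prior × product of the marker likelihoods:
  source 4: 0.27 × 0.09 × 0.44 = 0.010692
  source 5: 0.17 × 0.70 × 0.40 = 0.0476
  source 6: 0.26 × 0.12 × 0.21 = 0.006552
  source 7: 0.30 × 0.64 × 0.94 = 0.18048
Normalizing constant Z = 0.010692 + 0.0476 + 0.006552 + 0.18048 = 0.24532.
P(source 4 | evidence) ≈ 0.010692 / 0.24532 ≈ 0.044
P(source 5 | evidence) ≈ 0.0476 / 0.24532 ≈ 0.194
P(source 6 | evidence) ≈ 0.006552 / 0.24532 ≈ 0.027
P(source 7 | evidence) ≈ 0.18048 / 0.24532 ≈ 0.736
The largest is 0.736, so source 7 is most probable.

source 7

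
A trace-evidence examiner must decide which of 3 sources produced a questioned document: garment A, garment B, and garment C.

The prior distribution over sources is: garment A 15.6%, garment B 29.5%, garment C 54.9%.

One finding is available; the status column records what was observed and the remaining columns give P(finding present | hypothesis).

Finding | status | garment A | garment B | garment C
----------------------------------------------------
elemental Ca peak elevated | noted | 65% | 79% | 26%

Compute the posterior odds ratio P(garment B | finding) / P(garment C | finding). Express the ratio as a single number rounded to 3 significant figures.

The normalizing constant cancels in an odds ratio, so compute prior × likelihood for the two hypotheses only:
  garment B: 0.295 × 0.79 = 0.23305
  garment C: 0.549 × 0.26 = 0.14274
Odds(garment B : garment C) = 0.23305 / 0.14274 ≈ 1.63.

1.63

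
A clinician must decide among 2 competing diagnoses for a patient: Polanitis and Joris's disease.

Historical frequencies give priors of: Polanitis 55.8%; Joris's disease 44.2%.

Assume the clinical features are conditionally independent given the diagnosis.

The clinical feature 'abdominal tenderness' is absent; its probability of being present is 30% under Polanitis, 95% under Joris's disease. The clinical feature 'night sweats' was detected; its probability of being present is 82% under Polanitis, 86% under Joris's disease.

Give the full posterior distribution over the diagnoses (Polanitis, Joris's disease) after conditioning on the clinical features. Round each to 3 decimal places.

0.944, 0.056

By Bayes' rule with conditional independence, the unnormalized weight for each hypothesis is prior × ∏ likelihoods (using 1 − P(present | H) for each absent clinical feature):
  Polanitis: 0.558 × (1 − 0.30) × 0.82 = 0.32029
  Joris's disease: 0.442 × (1 − 0.95) × 0.86 = 0.019006
The unnormalized weights sum to 0.3393.
P(Polanitis | evidence) = 0.32029 / 0.3393 ≈ 0.944
P(Joris's disease | evidence) = 0.019006 / 0.3393 ≈ 0.056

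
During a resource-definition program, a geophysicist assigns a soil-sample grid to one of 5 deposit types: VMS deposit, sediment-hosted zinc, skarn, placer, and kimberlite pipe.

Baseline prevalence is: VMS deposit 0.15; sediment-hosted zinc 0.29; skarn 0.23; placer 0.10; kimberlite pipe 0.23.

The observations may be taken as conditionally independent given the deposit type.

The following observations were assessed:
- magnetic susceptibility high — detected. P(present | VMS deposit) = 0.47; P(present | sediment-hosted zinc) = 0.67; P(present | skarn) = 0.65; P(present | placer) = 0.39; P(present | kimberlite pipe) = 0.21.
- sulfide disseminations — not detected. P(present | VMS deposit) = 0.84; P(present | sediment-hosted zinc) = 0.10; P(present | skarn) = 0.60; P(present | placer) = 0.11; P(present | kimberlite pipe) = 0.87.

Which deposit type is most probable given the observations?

Multiply each prior by the joint likelihood of the evidence pattern (using 1 − P(present | H) for each absent observation):
  VMS deposit: 0.15 × 0.47 × (1 − 0.84) = 0.01128
  sediment-hosted zinc: 0.29 × 0.67 × (1 − 0.10) = 0.17487
  skarn: 0.23 × 0.65 × (1 − 0.60) = 0.0598
  placer: 0.10 × 0.39 × (1 − 0.11) = 0.03471
  kimberlite pipe: 0.23 × 0.21 × (1 − 0.87) = 0.006279
Normalizing constant Z = 0.01128 + 0.17487 + 0.0598 + 0.03471 + 0.006279 = 0.28694.
P(VMS deposit | evidence) ≈ 0.01128 / 0.28694 ≈ 0.039
P(sediment-hosted zinc | evidence) ≈ 0.17487 / 0.28694 ≈ 0.609
P(skarn | evidence) ≈ 0.0598 / 0.28694 ≈ 0.208
P(placer | evidence) ≈ 0.03471 / 0.28694 ≈ 0.121
P(kimberlite pipe | evidence) ≈ 0.006279 / 0.28694 ≈ 0.022
The largest is 0.609, so sediment-hosted zinc is most probable.

sediment-hosted zinc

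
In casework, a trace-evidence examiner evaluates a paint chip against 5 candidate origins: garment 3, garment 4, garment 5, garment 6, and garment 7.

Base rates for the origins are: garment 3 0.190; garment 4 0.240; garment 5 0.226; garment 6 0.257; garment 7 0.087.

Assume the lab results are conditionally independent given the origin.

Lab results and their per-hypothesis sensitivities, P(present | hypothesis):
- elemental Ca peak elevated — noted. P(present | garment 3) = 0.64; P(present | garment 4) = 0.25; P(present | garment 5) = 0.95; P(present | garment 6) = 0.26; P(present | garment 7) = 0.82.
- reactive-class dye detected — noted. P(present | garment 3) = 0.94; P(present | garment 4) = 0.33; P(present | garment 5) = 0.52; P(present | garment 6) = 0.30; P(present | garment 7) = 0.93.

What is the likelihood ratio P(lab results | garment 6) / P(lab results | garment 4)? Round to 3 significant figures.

Take the product of per-lab result likelihoods under each hypothesis, then divide.
  garment 6: 0.26 × 0.30 = 0.078
  garment 4: 0.25 × 0.33 = 0.0825
Bayes factor = 0.078 / 0.0825 ≈ 0.945

0.945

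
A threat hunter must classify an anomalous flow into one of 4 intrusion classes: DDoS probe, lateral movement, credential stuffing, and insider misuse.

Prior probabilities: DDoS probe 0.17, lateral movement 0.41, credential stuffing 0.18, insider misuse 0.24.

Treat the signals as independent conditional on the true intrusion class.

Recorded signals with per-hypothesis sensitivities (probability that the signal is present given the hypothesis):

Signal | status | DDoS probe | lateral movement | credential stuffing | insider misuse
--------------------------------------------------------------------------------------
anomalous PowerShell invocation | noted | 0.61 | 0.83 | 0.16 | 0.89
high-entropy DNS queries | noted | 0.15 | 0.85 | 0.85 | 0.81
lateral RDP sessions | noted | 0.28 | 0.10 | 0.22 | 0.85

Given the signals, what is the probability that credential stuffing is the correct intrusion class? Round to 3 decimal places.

0.029

Multiply each prior by the joint likelihood of the signal pattern:
  DDoS probe: 0.17 × 0.61 × 0.15 × 0.28 = 0.0043554
  lateral movement: 0.41 × 0.83 × 0.85 × 0.10 = 0.028925
  credential stuffing: 0.18 × 0.16 × 0.85 × 0.22 = 0.0053856
  insider misuse: 0.24 × 0.89 × 0.81 × 0.85 = 0.14706
The unnormalized weights sum to 0.18573.
P(credential stuffing | evidence) = 0.0053856 / 0.18573 ≈ 0.029.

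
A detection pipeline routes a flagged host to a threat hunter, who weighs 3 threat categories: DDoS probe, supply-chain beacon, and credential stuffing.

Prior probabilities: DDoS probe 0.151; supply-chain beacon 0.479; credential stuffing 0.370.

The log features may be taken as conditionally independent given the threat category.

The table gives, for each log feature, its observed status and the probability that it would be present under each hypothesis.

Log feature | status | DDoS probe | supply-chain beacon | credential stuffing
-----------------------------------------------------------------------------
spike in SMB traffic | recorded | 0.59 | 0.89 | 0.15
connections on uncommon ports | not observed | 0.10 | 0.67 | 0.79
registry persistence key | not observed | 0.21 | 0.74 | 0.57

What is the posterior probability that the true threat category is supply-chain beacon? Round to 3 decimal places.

0.349

Multiply each prior by the joint likelihood of the log feature pattern (using 1 − P(present | H) for each absent log feature):
  DDoS probe: 0.151 × 0.59 × (1 − 0.10) × (1 − 0.21) = 0.063343
  supply-chain beacon: 0.479 × 0.89 × (1 − 0.67) × (1 − 0.74) = 0.036577
  credential stuffing: 0.370 × 0.15 × (1 − 0.79) × (1 − 0.57) = 0.0050117
Normalizing constant Z = 0.063343 + 0.036577 + 0.0050117 = 0.10493.
P(supply-chain beacon | evidence) = 0.036577 / 0.10493 ≈ 0.349.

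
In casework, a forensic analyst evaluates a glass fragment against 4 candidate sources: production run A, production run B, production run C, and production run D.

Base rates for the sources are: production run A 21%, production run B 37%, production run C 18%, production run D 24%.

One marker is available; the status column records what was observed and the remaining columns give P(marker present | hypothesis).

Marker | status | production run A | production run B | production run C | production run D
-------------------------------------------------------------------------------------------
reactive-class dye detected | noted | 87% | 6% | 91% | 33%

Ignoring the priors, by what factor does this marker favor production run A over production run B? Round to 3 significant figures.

Likelihood of this marker under each hypothesis:
  production run A: 0.87
  production run B: 0.06
Bayes factor = 0.87 / 0.06 ≈ 14.5

14.5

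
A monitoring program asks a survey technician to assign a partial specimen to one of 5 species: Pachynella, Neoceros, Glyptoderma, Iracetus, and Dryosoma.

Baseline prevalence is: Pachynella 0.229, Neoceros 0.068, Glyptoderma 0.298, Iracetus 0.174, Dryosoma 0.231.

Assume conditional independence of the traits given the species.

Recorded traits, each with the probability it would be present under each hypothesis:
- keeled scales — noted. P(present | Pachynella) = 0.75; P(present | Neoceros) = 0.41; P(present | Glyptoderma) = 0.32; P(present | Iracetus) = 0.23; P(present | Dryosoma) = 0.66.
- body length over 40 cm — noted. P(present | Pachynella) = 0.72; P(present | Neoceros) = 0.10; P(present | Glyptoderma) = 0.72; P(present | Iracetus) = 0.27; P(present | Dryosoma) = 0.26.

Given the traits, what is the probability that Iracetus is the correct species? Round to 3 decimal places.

0.044

By Bayes' rule with conditional independence, the unnormalized weight for each hypothesis is prior × ∏ likelihoods:
  Pachynella: 0.229 × 0.75 × 0.72 = 0.12366
  Neoceros: 0.068 × 0.41 × 0.10 = 0.002788
  Glyptoderma: 0.298 × 0.32 × 0.72 = 0.068659
  Iracetus: 0.174 × 0.23 × 0.27 = 0.010805
  Dryosoma: 0.231 × 0.66 × 0.26 = 0.03964
Normalizing constant Z = 0.12366 + 0.002788 + 0.068659 + 0.010805 + 0.03964 = 0.24555.
P(Iracetus | evidence) = 0.010805 / 0.24555 ≈ 0.044.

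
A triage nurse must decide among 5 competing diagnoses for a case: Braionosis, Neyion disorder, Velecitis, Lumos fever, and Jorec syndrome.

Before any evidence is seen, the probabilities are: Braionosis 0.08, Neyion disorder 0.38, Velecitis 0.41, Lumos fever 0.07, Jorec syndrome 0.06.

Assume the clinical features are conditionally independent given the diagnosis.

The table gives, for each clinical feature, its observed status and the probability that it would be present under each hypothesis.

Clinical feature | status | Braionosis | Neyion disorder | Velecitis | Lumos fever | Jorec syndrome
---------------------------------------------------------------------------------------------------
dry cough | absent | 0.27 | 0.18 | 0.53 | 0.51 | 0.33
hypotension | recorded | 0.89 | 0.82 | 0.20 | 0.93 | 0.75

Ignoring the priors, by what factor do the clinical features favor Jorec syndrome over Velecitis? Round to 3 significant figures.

Take the product of per-clinical feature likelihoods under each hypothesis (using 1 − P(present | H) for each absent clinical feature), then divide.
  Jorec syndrome: (1 − 0.33) × 0.75 = 0.5025
  Velecitis: (1 − 0.53) × 0.20 = 0.094
Bayes factor = 0.5025 / 0.094 ≈ 5.35

5.35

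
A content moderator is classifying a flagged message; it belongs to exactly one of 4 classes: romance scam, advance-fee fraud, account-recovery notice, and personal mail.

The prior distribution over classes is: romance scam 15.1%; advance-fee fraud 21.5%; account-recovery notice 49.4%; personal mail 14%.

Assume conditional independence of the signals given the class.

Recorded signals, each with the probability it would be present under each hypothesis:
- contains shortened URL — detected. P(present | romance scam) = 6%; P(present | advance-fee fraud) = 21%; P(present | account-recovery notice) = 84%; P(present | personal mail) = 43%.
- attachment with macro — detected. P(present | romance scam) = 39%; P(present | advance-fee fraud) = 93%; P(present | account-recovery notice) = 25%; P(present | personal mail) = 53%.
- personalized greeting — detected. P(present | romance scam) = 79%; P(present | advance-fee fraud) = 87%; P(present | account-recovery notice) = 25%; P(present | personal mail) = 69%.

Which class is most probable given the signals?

For each hypothesis, the unnormalized posterior weight is prior × product of the signal likelihoods:
  romance scam: 0.151 × 0.06 × 0.39 × 0.79 = 0.0027914
  advance-fee fraud: 0.215 × 0.21 × 0.93 × 0.87 = 0.036531
  account-recovery notice: 0.494 × 0.84 × 0.25 × 0.25 = 0.025935
  personal mail: 0.140 × 0.43 × 0.53 × 0.69 = 0.022015
Marginal likelihood of the evidence = 0.087272.
P(romance scam | evidence) ≈ 0.0027914 / 0.087272 ≈ 0.032
P(advance-fee fraud | evidence) ≈ 0.036531 / 0.087272 ≈ 0.419
P(account-recovery notice | evidence) ≈ 0.025935 / 0.087272 ≈ 0.297
P(personal mail | evidence) ≈ 0.022015 / 0.087272 ≈ 0.252
The largest is 0.419, so advance-fee fraud is most probable.

advance-fee fraud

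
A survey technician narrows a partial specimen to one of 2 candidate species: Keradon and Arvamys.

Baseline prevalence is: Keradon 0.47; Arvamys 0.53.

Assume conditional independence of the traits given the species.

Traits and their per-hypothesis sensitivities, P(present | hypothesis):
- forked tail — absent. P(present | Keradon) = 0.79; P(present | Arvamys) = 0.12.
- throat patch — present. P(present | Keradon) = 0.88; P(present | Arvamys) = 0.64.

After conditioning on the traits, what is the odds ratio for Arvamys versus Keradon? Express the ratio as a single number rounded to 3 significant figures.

3.44

The normalizing constant cancels in an odds ratio, so compute prior × likelihood for the two hypotheses only (using 1 − P(present | H) for each absent trait):
  Arvamys: 0.53 × (1 − 0.12) × 0.64 = 0.2985
  Keradon: 0.47 × (1 − 0.79) × 0.88 = 0.086856
Posterior odds = 0.2985 / 0.086856 ≈ 3.44.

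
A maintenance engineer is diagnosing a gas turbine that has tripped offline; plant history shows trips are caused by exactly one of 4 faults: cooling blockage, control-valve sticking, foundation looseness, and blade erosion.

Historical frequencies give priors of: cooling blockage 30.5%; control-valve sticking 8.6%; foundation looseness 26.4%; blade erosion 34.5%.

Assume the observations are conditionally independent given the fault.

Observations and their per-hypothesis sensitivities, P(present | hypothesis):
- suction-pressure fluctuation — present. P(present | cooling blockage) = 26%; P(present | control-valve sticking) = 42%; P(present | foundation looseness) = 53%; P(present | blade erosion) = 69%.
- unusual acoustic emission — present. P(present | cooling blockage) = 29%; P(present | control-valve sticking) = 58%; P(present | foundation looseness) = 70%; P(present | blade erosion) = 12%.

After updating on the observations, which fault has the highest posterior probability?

Multiply each prior by the joint likelihood of the evidence pattern:
  cooling blockage: 0.305 × 0.26 × 0.29 = 0.022997
  control-valve sticking: 0.086 × 0.42 × 0.58 = 0.02095
  foundation looseness: 0.264 × 0.53 × 0.70 = 0.097944
  blade erosion: 0.345 × 0.69 × 0.12 = 0.028566
The unnormalized weights sum to 0.17046.
P(cooling blockage | evidence) ≈ 0.022997 / 0.17046 ≈ 0.135
P(control-valve sticking | evidence) ≈ 0.02095 / 0.17046 ≈ 0.123
P(foundation looseness | evidence) ≈ 0.097944 / 0.17046 ≈ 0.575
P(blade erosion | evidence) ≈ 0.028566 / 0.17046 ≈ 0.168
The largest is 0.575, so foundation looseness is most probable.

foundation looseness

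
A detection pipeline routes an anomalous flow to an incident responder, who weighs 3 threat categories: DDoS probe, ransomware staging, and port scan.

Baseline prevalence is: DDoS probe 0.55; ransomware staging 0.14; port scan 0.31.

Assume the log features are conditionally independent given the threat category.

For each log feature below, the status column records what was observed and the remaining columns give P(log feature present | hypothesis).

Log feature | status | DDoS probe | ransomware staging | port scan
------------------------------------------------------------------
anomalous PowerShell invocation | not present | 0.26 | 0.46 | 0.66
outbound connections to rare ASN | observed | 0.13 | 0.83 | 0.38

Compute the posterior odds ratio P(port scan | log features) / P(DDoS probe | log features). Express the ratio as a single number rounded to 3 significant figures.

0.757

Posterior odds equal prior odds times the likelihood ratio; only the two competing hypotheses matter (using 1 − P(present | H) for each absent log feature).
  port scan: 0.31 × (1 − 0.66) × 0.38 = 0.040052
  DDoS probe: 0.55 × (1 − 0.26) × 0.13 = 0.05291
Odds(port scan : DDoS probe) = 0.040052 / 0.05291 ≈ 0.757.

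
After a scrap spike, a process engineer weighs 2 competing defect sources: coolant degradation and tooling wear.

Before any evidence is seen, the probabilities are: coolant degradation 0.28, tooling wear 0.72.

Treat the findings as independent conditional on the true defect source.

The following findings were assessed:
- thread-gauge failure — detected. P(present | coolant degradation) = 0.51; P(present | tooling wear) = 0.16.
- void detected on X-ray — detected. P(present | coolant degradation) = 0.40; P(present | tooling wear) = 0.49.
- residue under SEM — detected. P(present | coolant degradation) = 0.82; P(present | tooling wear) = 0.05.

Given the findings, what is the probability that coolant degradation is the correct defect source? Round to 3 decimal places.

Multiply each prior by the joint likelihood of the evidence pattern:
  coolant degradation: 0.28 × 0.51 × 0.40 × 0.82 = 0.046838
  tooling wear: 0.72 × 0.16 × 0.49 × 0.05 = 0.0028224
Normalizing constant Z = 0.046838 + 0.0028224 = 0.049661.
P(coolant degradation | evidence) = 0.046838 / 0.049661 ≈ 0.943.

0.943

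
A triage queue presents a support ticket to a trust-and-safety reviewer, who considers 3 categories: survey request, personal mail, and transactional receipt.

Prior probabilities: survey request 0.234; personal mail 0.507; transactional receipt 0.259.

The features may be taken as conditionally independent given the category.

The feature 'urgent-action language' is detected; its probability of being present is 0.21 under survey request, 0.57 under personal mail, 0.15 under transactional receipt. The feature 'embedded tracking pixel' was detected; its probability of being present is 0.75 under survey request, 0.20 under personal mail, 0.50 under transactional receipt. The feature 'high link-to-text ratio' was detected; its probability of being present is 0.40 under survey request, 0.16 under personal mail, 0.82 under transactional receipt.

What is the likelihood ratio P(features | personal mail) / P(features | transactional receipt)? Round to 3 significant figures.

Take the product of per-feature likelihoods under each hypothesis, then divide.
  personal mail: 0.57 × 0.20 × 0.16 = 0.01824
  transactional receipt: 0.15 × 0.50 × 0.82 = 0.0615
Bayes factor = 0.01824 / 0.0615 ≈ 0.297

0.297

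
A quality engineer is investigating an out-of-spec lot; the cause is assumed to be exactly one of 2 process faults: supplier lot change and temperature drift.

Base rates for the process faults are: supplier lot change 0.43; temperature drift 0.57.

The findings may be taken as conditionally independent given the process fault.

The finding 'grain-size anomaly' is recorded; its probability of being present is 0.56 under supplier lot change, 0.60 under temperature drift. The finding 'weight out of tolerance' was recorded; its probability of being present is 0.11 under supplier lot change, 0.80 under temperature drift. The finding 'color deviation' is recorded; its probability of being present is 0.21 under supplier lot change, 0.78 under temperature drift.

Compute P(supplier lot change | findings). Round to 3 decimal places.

By Bayes' rule with conditional independence, the unnormalized weight for each hypothesis is prior × ∏ likelihoods:
  supplier lot change: 0.43 × 0.56 × 0.11 × 0.21 = 0.0055625
  temperature drift: 0.57 × 0.60 × 0.80 × 0.78 = 0.21341
The unnormalized weights sum to 0.21897.
P(supplier lot change | evidence) = 0.0055625 / 0.21897 ≈ 0.025.

0.025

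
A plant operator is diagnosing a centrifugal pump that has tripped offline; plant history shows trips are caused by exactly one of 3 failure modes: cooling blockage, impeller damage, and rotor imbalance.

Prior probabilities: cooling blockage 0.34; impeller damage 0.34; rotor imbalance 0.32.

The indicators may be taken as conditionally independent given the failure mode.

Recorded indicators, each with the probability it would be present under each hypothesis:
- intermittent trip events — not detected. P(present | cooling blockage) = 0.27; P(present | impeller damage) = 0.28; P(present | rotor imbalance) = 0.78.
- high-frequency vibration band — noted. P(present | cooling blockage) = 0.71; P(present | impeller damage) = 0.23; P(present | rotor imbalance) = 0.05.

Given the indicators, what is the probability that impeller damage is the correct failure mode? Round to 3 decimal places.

Multiply each prior by the joint likelihood of the indicator pattern (using 1 − P(present | H) for each absent indicator):
  cooling blockage: 0.34 × (1 − 0.27) × 0.71 = 0.17622
  impeller damage: 0.34 × (1 − 0.28) × 0.23 = 0.056304
  rotor imbalance: 0.32 × (1 − 0.78) × 0.05 = 0.00352
The unnormalized weights sum to 0.23605.
P(impeller damage | evidence) = 0.056304 / 0.23605 ≈ 0.239.

0.239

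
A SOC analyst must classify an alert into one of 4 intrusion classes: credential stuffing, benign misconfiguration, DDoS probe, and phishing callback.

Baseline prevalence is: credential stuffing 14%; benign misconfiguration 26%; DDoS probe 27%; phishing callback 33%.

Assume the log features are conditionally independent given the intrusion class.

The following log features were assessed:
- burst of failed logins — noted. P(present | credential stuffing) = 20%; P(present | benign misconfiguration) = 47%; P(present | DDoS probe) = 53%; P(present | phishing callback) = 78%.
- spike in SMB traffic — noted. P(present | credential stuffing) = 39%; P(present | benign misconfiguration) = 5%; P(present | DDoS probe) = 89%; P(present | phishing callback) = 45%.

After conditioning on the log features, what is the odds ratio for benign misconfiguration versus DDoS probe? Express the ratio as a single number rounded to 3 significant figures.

The normalizing constant cancels in an odds ratio, so compute prior × likelihood for the two hypotheses only:
  benign misconfiguration: 0.26 × 0.47 × 0.05 = 0.00611
  DDoS probe: 0.27 × 0.53 × 0.89 = 0.12736
Posterior odds = 0.00611 / 0.12736 ≈ 0.0480.

0.0480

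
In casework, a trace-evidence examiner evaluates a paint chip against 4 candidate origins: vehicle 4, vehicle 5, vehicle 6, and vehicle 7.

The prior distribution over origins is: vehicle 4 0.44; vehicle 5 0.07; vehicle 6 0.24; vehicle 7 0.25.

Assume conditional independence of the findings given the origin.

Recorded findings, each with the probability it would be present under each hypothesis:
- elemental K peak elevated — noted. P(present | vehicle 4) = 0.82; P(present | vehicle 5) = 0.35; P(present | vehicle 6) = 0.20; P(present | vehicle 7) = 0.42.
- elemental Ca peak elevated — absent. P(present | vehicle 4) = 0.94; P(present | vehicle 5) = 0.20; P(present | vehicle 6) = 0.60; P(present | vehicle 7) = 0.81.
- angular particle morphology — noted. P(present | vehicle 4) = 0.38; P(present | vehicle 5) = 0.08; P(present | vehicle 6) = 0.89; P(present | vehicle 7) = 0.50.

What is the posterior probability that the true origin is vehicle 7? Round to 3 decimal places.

For each hypothesis, the unnormalized posterior weight is prior × product of the finding likelihoods (using 1 − P(present | H) for each absent finding):
  vehicle 4: 0.44 × 0.82 × (1 − 0.94) × 0.38 = 0.0082262
  vehicle 5: 0.07 × 0.35 × (1 − 0.20) × 0.08 = 0.001568
  vehicle 6: 0.24 × 0.20 × (1 − 0.60) × 0.89 = 0.017088
  vehicle 7: 0.25 × 0.42 × (1 − 0.81) × 0.50 = 0.009975
Normalizing constant Z = 0.0082262 + 0.001568 + 0.017088 + 0.009975 = 0.036857.
P(vehicle 7 | evidence) = 0.009975 / 0.036857 ≈ 0.271.

0.271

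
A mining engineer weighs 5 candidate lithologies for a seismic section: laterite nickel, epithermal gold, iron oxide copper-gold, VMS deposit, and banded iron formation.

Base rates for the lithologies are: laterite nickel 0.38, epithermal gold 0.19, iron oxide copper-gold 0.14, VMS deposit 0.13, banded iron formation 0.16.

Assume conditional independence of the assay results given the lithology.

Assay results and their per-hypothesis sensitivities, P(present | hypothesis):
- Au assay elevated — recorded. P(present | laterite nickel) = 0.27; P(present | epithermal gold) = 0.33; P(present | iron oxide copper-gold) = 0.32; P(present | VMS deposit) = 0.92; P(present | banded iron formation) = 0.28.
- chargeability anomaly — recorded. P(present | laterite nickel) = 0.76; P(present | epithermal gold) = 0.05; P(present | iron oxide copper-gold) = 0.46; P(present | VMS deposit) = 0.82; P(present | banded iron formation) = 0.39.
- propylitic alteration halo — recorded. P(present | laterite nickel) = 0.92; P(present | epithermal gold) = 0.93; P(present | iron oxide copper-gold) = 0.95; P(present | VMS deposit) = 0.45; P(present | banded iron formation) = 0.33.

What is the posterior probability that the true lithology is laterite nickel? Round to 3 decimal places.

0.498

For each hypothesis, the unnormalized posterior weight is prior × product of the assay result likelihoods:
  laterite nickel: 0.38 × 0.27 × 0.76 × 0.92 = 0.071738
  epithermal gold: 0.19 × 0.33 × 0.05 × 0.93 = 0.0029156
  iron oxide copper-gold: 0.14 × 0.32 × 0.46 × 0.95 = 0.019578
  VMS deposit: 0.13 × 0.92 × 0.82 × 0.45 = 0.044132
  banded iron formation: 0.16 × 0.28 × 0.39 × 0.33 = 0.0057658
Normalizing constant Z = 0.071738 + 0.0029156 + 0.019578 + 0.044132 + 0.0057658 = 0.14413.
P(laterite nickel | evidence) = 0.071738 / 0.14413 ≈ 0.498.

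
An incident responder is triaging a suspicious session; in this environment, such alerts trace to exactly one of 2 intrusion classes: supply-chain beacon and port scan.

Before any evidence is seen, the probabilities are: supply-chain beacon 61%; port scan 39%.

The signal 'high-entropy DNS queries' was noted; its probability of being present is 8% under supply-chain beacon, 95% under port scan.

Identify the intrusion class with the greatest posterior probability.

port scan

By Bayes' rule, the unnormalized weight for each hypothesis is prior × likelihood:
  supply-chain beacon: 0.61 × 0.08 = 0.0488
  port scan: 0.39 × 0.95 = 0.3705
Marginal likelihood of the evidence = 0.4193.
P(supply-chain beacon | evidence) ≈ 0.0488 / 0.4193 ≈ 0.116
P(port scan | evidence) ≈ 0.3705 / 0.4193 ≈ 0.884
The largest is 0.884, so port scan is most probable.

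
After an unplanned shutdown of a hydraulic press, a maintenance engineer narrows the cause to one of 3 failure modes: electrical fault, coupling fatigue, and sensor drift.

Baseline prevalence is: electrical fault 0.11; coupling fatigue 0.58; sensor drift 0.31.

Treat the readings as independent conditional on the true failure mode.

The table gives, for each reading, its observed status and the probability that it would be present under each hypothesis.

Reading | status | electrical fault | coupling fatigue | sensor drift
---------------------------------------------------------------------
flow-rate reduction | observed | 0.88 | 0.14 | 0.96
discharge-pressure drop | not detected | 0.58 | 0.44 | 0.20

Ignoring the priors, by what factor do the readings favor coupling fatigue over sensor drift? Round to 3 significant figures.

0.102

Take the product of per-reading likelihoods under each hypothesis (using 1 − P(present | H) for each absent reading), then divide.
  coupling fatigue: 0.14 × (1 − 0.44) = 0.0784
  sensor drift: 0.96 × (1 − 0.20) = 0.768
Bayes factor = 0.0784 / 0.768 ≈ 0.102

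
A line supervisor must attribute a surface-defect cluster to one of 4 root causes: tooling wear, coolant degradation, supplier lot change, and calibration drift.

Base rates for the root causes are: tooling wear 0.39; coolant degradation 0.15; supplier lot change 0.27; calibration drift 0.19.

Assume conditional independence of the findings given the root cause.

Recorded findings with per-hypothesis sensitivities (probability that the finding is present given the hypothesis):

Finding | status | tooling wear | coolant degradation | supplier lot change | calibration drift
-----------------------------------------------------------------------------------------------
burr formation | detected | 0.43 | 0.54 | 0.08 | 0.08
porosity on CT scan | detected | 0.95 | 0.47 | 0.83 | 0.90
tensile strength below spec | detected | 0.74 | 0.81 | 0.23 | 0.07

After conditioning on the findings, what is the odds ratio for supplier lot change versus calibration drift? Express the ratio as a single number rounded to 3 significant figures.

4.31

Unnormalized posterior weight (prior times the finding likelihoods) for each of the two hypotheses:
  supplier lot change: 0.27 × 0.08 × 0.83 × 0.23 = 0.0041234
  calibration drift: 0.19 × 0.08 × 0.90 × 0.07 = 0.0009576
Odds(supplier lot change : calibration drift) = 0.0041234 / 0.0009576 ≈ 4.31.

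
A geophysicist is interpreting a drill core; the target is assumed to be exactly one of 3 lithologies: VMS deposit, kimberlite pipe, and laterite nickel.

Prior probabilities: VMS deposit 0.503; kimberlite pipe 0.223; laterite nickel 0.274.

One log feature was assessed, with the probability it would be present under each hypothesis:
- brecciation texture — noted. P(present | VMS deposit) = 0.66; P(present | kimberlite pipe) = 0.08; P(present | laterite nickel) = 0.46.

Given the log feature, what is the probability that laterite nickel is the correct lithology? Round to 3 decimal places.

By Bayes' rule, the unnormalized weight for each hypothesis is prior × likelihood:
  VMS deposit: 0.503 × 0.66 = 0.33198
  kimberlite pipe: 0.223 × 0.08 = 0.01784
  laterite nickel: 0.274 × 0.46 = 0.12604
Marginal likelihood of the evidence = 0.47586.
P(laterite nickel | evidence) = 0.12604 / 0.47586 ≈ 0.265.

0.265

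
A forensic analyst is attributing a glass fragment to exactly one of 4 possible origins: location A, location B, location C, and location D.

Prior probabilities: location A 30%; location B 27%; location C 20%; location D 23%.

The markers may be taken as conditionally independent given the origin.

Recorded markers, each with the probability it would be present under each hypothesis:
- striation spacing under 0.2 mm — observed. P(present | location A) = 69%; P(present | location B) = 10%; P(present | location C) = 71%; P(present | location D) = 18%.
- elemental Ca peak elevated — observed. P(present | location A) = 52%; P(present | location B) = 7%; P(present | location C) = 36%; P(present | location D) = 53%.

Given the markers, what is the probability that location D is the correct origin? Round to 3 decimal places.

By Bayes' rule with conditional independence, the unnormalized weight for each hypothesis is prior × ∏ likelihoods:
  location A: 0.30 × 0.69 × 0.52 = 0.10764
  location B: 0.27 × 0.10 × 0.07 = 0.00189
  location C: 0.20 × 0.71 × 0.36 = 0.05112
  location D: 0.23 × 0.18 × 0.53 = 0.021942
Marginal likelihood of the evidence = 0.18259.
P(location D | evidence) = 0.021942 / 0.18259 ≈ 0.120.

0.120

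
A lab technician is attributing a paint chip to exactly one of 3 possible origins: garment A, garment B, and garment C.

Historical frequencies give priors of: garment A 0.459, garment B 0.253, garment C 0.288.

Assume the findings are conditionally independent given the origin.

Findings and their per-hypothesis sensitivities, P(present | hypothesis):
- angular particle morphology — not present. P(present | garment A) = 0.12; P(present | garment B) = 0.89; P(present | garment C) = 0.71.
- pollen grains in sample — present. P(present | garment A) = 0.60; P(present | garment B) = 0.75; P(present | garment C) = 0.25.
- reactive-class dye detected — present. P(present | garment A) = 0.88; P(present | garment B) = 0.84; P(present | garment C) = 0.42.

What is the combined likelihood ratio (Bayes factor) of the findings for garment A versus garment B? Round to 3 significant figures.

6.70

Joint likelihood of the evidence pattern under each hypothesis (using 1 − P(present | H) for each absent finding):
  garment A: (1 − 0.12) × 0.60 × 0.88 = 0.46464
  garment B: (1 − 0.89) × 0.75 × 0.84 = 0.0693
Bayes factor = 0.46464 / 0.0693 ≈ 6.70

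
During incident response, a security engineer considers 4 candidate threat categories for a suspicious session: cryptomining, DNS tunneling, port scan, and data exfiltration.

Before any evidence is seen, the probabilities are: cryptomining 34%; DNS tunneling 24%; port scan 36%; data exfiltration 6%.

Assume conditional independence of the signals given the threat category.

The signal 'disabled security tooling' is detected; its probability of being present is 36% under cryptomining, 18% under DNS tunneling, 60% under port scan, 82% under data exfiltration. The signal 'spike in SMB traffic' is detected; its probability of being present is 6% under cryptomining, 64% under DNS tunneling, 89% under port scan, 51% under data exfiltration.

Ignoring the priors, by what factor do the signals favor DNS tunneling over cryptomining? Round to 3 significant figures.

5.33

The Bayes factor is the ratio of the joint likelihoods of the signal pattern under the two hypotheses.
  DNS tunneling: 0.18 × 0.64 = 0.1152
  cryptomining: 0.36 × 0.06 = 0.0216
Bayes factor = 0.1152 / 0.0216 ≈ 5.33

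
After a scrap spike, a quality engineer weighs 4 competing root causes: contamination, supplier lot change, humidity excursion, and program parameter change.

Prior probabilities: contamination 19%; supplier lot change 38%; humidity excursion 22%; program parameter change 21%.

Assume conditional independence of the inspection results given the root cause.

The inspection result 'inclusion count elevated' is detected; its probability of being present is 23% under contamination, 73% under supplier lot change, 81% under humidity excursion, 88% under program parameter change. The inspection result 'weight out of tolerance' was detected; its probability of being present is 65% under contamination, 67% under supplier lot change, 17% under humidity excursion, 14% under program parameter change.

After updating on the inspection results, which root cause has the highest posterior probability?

supplier lot change

For each hypothesis, the unnormalized posterior weight is prior × product of the inspection result likelihoods:
  contamination: 0.19 × 0.23 × 0.65 = 0.028405
  supplier lot change: 0.38 × 0.73 × 0.67 = 0.18586
  humidity excursion: 0.22 × 0.81 × 0.17 = 0.030294
  program parameter change: 0.21 × 0.88 × 0.14 = 0.025872
Normalizing constant Z = 0.028405 + 0.18586 + 0.030294 + 0.025872 = 0.27043.
P(contamination | evidence) ≈ 0.028405 / 0.27043 ≈ 0.105
P(supplier lot change | evidence) ≈ 0.18586 / 0.27043 ≈ 0.687
P(humidity excursion | evidence) ≈ 0.030294 / 0.27043 ≈ 0.112
P(program parameter change | evidence) ≈ 0.025872 / 0.27043 ≈ 0.096
The largest is 0.687, so supplier lot change is most probable.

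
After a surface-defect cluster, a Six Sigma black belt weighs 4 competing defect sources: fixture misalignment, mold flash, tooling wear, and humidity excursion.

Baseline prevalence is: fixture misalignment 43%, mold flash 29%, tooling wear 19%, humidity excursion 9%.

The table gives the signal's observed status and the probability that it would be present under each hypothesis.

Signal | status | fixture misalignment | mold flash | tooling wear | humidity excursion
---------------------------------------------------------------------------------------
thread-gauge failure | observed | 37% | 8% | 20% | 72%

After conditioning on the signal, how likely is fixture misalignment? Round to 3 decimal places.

Multiply each prior by the likelihood of the signal:
  fixture misalignment: 0.43 × 0.37 = 0.1591
  mold flash: 0.29 × 0.08 = 0.0232
  tooling wear: 0.19 × 0.20 = 0.038
  humidity excursion: 0.09 × 0.72 = 0.0648
The unnormalized weights sum to 0.2851.
P(fixture misalignment | evidence) = 0.1591 / 0.2851 ≈ 0.558.

0.558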